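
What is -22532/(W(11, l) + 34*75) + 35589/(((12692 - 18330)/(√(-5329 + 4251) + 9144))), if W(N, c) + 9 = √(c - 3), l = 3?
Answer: -413517016936/7163079 - 249123*I*√22/5638 ≈ -57729.0 - 207.25*I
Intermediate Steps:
W(N, c) = -9 + √(-3 + c) (W(N, c) = -9 + √(c - 3) = -9 + √(-3 + c))
-22532/(W(11, l) + 34*75) + 35589/(((12692 - 18330)/(√(-5329 + 4251) + 9144))) = -22532/((-9 + √(-3 + 3)) + 34*75) + 35589/(((12692 - 18330)/(√(-5329 + 4251) + 9144))) = -22532/((-9 + √0) + 2550) + 35589/((-5638/(√(-1078) + 9144))) = -22532/((-9 + 0) + 2550) + 35589/((-5638/(7*I*√22 + 9144))) = -22532/(-9 + 2550) + 35589/((-5638/(9144 + 7*I*√22))) = -22532/2541 + 35589*(-4572/2819 - 7*I*√22/5638) = -22532*1/2541 + (-162712908/2819 - 249123*I*√22/5638) = -22532/2541 + (-162712908/2819 - 249123*I*√22/5638) = -413517016936/7163079 - 249123*I*√22/5638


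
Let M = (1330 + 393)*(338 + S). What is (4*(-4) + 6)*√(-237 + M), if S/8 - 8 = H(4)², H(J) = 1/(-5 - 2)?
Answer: -50*√1357673/7 ≈ -8322.8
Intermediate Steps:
H(J) = -⅐ (H(J) = 1/(-7) = -⅐)
S = 3144/49 (S = 64 + 8*(-⅐)² = 64 + 8*(1/49) = 64 + 8/49 = 3144/49 ≈ 64.163)
M = 33953438/49 (M = (1330 + 393)*(338 + 3144/49) = 1723*(19706/49) = 33953438/49 ≈ 6.9293e+5)
(4*(-4) + 6)*√(-237 + M) = (4*(-4) + 6)*√(-237 + 33953438/49) = (-16 + 6)*√(33941825/49) = -50*√1357673/7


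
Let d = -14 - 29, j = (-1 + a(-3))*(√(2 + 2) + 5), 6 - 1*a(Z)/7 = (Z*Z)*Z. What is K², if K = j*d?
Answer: 4792792900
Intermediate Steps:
a(Z) = 42 - 7*Z³ (a(Z) = 42 - 7*Z*Z*Z = 42 - 7*Z²*Z = 42 - 7*Z³)
j = 1610 (j = (-1 + (42 - 7*(-3)³))*(√(2 + 2) + 5) = (-1 + (42 - 7*(-27)))*(√4 + 5) = (-1 + (42 + 189))*(2 + 5) = (-1 + 231)*7 = 230*7 = 1610)
d = -43
K = -69230 (K = 1610*(-43) = -69230)
K² = (-69230)² = 4792792900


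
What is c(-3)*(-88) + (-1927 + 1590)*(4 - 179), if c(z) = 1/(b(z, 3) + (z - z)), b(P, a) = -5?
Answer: 294963/5 ≈ 58993.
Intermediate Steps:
c(z) = -⅕ (c(z) = 1/(-5 + (z - z)) = 1/(-5 + 0) = 1/(-5) = -⅕)
c(-3)*(-88) + (-1927 + 1590)*(4 - 179) = -⅕*(-88) + (-1927 + 1590)*(4 - 179) = 88/5 - 337*(-175) = 88/5 + 58975 = 294963/5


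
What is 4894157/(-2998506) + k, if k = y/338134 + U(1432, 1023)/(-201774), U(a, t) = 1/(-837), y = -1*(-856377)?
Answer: 8818743310837499/9793628546808078 ≈ 0.90046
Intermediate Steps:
y = 856377
U(a, t) = -1/837
k = 36157272812515/14276426453073 (k = 856377/338134 - 1/837/(-201774) = 856377*(1/338134) - 1/837*(-1/201774) = 856377/338134 + 1/168884838 = 36157272812515/14276426453073 ≈ 2.5327)
4894157/(-2998506) + k = 4894157/(-2998506) + 36157272812515/14276426453073 = 4894157*(-1/2998506) + 36157272812515/14276426453073 = -104131/63798 + 36157272812515/14276426453073 = 8818743310837499/9793628546808078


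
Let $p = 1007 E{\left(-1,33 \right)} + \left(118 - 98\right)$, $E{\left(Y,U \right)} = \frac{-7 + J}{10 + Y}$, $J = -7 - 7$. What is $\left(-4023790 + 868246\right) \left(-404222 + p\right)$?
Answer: $1282891672440$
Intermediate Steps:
$J = -14$ ($J = -7 - 7 = -14$)
$E{\left(Y,U \right)} = - \frac{21}{10 + Y}$ ($E{\left(Y,U \right)} = \frac{-7 - 14}{10 + Y} = - \frac{21}{10 + Y}$)
$p = - \frac{6989}{3}$ ($p = 1007 \left(- \frac{21}{10 - 1}\right) + \left(118 - 98\right) = 1007 \left(- \frac{21}{9}\right) + 20 = 1007 \left(\left(-21\right) \frac{1}{9}\right) + 20 = 1007 \left(- \frac{7}{3}\right) + 20 = - \frac{7049}{3} + 20 = - \frac{6989}{3} \approx -2329.7$)
$\left(-4023790 + 868246\right) \left(-404222 + p\right) = \left(-4023790 + 868246\right) \left(-404222 - \frac{6989}{3}\right) = \left(-3155544\right) \left(- \frac{1219655}{3}\right) = 1282891672440$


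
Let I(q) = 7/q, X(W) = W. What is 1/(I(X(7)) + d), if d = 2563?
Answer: 1/2564 ≈ 0.00039002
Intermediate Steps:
1/(I(X(7)) + d) = 1/(7/7 + 2563) = 1/(7*(⅐) + 2563) = 1/(1 + 2563) = 1/2564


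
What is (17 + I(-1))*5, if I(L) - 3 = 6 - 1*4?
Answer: 110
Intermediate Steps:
I(L) = 5 (I(L) = 3 + (6 - 1*4) = 3 + (6 - 4) = 3 + 2 = 5)
(17 + I(-1))*5 = (17 + 5)*5 = 22*5 = 110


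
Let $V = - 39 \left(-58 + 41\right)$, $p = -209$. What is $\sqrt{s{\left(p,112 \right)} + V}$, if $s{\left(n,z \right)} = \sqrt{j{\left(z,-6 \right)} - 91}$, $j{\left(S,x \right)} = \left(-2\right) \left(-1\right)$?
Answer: $\sqrt{663 + i \sqrt{89}} \approx 25.749 + 0.1832 i$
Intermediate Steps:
$j{\left(S,x \right)} = 2$
$s{\left(n,z \right)} = i \sqrt{89}$ ($s{\left(n,z \right)} = \sqrt{2 - 91} = \sqrt{-89} = i \sqrt{89}$)
$V = 663$ ($V = \left(-39\right) \left(-17\right) = 663$)
$\sqrt{s{\left(p,112 \right)} + V} = \sqrt{i \sqrt{89} + 663} = \sqrt{663 + i \sqrt{89}}$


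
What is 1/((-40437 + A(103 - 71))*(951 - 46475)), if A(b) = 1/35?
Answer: 35/64429844056 ≈ 5.4323e-10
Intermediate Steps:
A(b) = 1/35
1/((-40437 + A(103 - 71))*(951 - 46475)) = 1/((-40437 + 1/35)*(951 - 46475)) = 1/(-1415294/35*(-45524)) = 1/(64429844056/35) = 35/64429844056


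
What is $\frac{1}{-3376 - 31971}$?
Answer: $- \frac{1}{35347} \approx -2.8291 \cdot 10^{-5}$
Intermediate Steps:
$\frac{1}{-3376 - 31971} = \frac{1}{-35347} = - \frac{1}{35347}$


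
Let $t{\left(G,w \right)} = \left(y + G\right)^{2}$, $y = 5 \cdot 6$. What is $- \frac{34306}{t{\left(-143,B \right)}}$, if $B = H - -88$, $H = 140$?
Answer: $- \frac{34306}{12769} \approx -2.6867$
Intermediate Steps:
$y = 30$
$B = 228$ ($B = 140 - -88 = 140 + 88 = 228$)
$t{\left(G,w \right)} = \left(30 + G\right)^{2}$
$- \frac{34306}{t{\left(-143,B \right)}} = - \frac{34306}{\left(30 - 143\right)^{2}} = - \frac{34306}{\left(-113\right)^{2}} = - \frac{34306}{12769}$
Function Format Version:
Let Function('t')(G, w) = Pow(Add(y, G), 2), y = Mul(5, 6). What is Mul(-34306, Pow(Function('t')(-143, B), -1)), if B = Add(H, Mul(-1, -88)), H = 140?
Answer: Rational(-34306, 12769) ≈ -2.6867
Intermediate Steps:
y = 30
B = 228 (B = Add(140, Mul(-1, -88)) = Add(140, 88) = 228)
Function('t')(G, w) = Pow(Add(30, G), 2)
Mul(-34306, Pow(Function('t')(-143, B), -1)) = Mul(-34306, Pow(Pow(Add(30, -143), 2), -1)) = Mul(-34306, Pow(Pow(-113, 2), -1)) = Mul(-34306, Pow(12769, -1)) = Mul(-34306, Rational(1, 12769)) = Rational(-34306, 12769)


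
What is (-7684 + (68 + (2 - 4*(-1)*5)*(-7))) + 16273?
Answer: 8503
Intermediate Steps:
(-7684 + (68 + (2 - 4*(-1)*5)*(-7))) + 16273 = (-7684 + (68 + (2 + 4*5)*(-7))) + 16273 = (-7684 + (68 + (2 + 20)*(-7))) + 16273 = (-7684 + (68 + 22*(-7))) + 16273 = (-7684 + (68 - 154)) + 16273 = (-7684 - 86) + 16273 = -7770 + 16273 = 8503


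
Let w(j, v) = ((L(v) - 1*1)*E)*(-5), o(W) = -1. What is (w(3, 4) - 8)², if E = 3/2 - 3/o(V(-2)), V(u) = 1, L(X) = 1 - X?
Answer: 6724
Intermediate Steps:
E = 9/2 (E = 3/2 - 3/(-1) = 3*(½) - 3*(-1) = 3/2 + 3 = 9/2 ≈ 4.5000)
w(j, v) = 45*v/2 (w(j, v) = (((1 - v) - 1*1)*(9/2))*(-5) = (((1 - v) - 1)*(9/2))*(-5) = (-v*(9/2))*(-5) = -9*v/2*(-5) = 45*v/2)
(w(3, 4) - 8)² = ((45/2)*4 - 8)² = (90 - 8)² = 82² = 6724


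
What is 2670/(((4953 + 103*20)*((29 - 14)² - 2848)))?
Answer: -2670/18395099 ≈ -0.00014515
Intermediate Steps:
2670/(((4953 + 103*20)*((29 - 14)² - 2848))) = 2670/(((4953 + 2060)*(15² - 2848))) = 2670/((7013*(225 - 2848))) = 2670/((7013*(-2623))) = 2670/(-18395099) = 2670*(-1/18395099) = -2670/18395099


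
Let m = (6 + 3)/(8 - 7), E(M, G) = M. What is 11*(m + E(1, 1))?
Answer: 110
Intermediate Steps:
m = 9 (m = 9/1 = 9*1 = 9)
11*(m + E(1, 1)) = 11*(9 + 1) = 11*10 = 110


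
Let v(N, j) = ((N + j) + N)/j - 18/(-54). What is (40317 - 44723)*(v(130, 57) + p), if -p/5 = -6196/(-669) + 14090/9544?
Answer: 6386680287397/30328446 ≈ 2.1058e+5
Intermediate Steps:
p = -171402085/3192468 (p = -5*(-6196/(-669) + 14090/9544) = -5*(-6196*(-1/669) + 14090*(1/9544)) = -5*(6196/669 + 7045/4772) = -5*34280417/3192468 = -171402085/3192468 ≈ -53.690)
v(N, j) = ⅓ + (j + 2*N)/j (v(N, j) = (j + 2*N)/j - 18*(-1/54) = (j + 2*N)/j + ⅓ = ⅓ + (j + 2*N)/j)
(40317 - 44723)*(v(130, 57) + p) = (40317 - 44723)*((4/3 + 2*130/57) - 171402085/3192468) = -4406*((4/3 + 2*130*(1/57)) - 171402085/3192468) = -4406*((4/3 + 260/57) - 171402085/3192468) = -4406*(112/19 - 171402085/3192468) = -4406*(-2899083199/60656892) = 6386680287397/30328446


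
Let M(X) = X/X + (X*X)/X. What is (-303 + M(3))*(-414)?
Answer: 123786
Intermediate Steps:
M(X) = 1 + X (M(X) = 1 + X**2/X = 1 + X)
(-303 + M(3))*(-414) = (-303 + (1 + 3))*(-414) = (-303 + 4)*(-414) = -299*(-414) = 123786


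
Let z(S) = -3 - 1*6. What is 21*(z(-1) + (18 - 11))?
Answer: -42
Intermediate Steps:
z(S) = -9 (z(S) = -3 - 6 = -9)
21*(z(-1) + (18 - 11)) = 21*(-9 + (18 - 11)) = 21*(-9 + 7) = 21*(-2) = -42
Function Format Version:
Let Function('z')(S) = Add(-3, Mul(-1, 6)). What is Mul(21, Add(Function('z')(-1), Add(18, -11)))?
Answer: -42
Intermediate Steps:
Function('z')(S) = -9 (Function('z')(S) = Add(-3, -6) = -9)
Mul(21, Add(Function('z')(-1), Add(18, -11))) = Mul(21, Add(-9, Add(18, -11))) = Mul(21, Add(-9, 7)) = Mul(21, -2) = -42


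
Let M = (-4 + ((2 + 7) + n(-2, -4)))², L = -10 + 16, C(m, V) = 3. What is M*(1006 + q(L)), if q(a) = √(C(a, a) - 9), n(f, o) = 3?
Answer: 64384 + 64*I*√6 ≈ 64384.0 + 156.77*I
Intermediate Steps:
L = 6
q(a) = I*√6 (q(a) = √(3 - 9) = √(-6) = I*√6)
M = 64 (M = (-4 + ((2 + 7) + 3))² = (-4 + (9 + 3))² = (-4 + 12)² = 8² = 64)
M*(1006 + q(L)) = 64*(1006 + I*√6) = 64384 + 64*I*√6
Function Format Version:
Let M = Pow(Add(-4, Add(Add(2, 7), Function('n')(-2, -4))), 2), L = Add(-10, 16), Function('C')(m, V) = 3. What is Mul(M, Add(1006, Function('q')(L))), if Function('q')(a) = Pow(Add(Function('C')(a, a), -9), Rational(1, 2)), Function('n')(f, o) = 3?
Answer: Add(64384, Mul(64, I, Pow(6, Rational(1, 2)))) ≈ Add(64384., Mul(156.77, I))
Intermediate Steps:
L = 6
Function('q')(a) = Mul(I, Pow(6, Rational(1, 2))) (Function('q')(a) = Pow(Add(3, -9), Rational(1, 2)) = Pow(-6, Rational(1, 2)) = Mul(I, Pow(6, Rational(1, 2))))
M = 64 (M = Pow(Add(-4, Add(Add(2, 7), 3)), 2) = Pow(Add(-4, Add(9, 3)), 2) = Pow(Add(-4, 12), 2) = Pow(8, 2) = 64)
Mul(M, Add(1006, Function('q')(L))) = Mul(64, Add(1006, Mul(I, Pow(6, Rational(1, 2))))) = Add(64384, Mul(64, I, Pow(6, Rational(1, 2))))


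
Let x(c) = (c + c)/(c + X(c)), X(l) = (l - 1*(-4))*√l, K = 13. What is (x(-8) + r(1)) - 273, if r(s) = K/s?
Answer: 2*(-130*√2 + 129*I)/(√2 - I) ≈ -259.33 - 0.94281*I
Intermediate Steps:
X(l) = √l*(4 + l) (X(l) = (l + 4)*√l = (4 + l)*√l = √l*(4 + l))
x(c) = 2*c/(c + √c*(4 + c)) (x(c) = (c + c)/(c + √c*(4 + c)) = (2*c)/(c + √c*(4 + c)) = 2*c/(c + √c*(4 + c)))
r(s) = 13/s
(x(-8) + r(1)) - 273 = (2*(-8)/(-8 + √(-8)*(4 - 8)) + 13/1) - 273 = (2*(-8)/(-8 + (2*I*√2)*(-4)) + 13*1) - 273 = (2*(-8)/(-8 - 8*I*√2) + 13) - 273 = (-16/(-8 - 8*I*√2) + 13) - 273 = (13 - 16/(-8 - 8*I*√2)) - 273 = -260 - 16/(-8 - 8*I*√2)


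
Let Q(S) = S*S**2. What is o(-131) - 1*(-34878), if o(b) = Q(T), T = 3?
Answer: 34905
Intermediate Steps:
Q(S) = S**3
o(b) = 27 (o(b) = 3**3 = 27)
o(-131) - 1*(-34878) = 27 - 1*(-34878) = 27 + 34878 = 34905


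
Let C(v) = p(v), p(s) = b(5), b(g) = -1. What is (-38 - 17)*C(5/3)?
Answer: 55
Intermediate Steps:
p(s) = -1
C(v) = -1
(-38 - 17)*C(5/3) = (-38 - 17)*(-1) = -55*(-1) = 55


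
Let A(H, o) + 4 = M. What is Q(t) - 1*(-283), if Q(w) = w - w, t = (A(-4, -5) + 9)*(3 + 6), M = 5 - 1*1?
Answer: 283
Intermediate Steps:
M = 4 (M = 5 - 1 = 4)
A(H, o) = 0 (A(H, o) = -4 + 4 = 0)
t = 81 (t = (0 + 9)*(3 + 6) = 9*9 = 81)
Q(w) = 0
Q(t) - 1*(-283) = 0 - 1*(-283) = 0 + 283 = 283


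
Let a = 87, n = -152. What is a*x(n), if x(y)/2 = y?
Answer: -26448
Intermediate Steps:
x(y) = 2*y
a*x(n) = 87*(2*(-152)) = 87*(-304) = -26448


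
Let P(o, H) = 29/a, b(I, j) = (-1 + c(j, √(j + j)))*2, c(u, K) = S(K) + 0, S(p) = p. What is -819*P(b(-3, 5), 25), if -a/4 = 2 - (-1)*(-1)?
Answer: 23751/4 ≈ 5937.8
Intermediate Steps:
a = -4 (a = -4*(2 - (-1)*(-1)) = -4*(2 - 1*1) = -4*(2 - 1) = -4*1 = -4)
c(u, K) = K (c(u, K) = K + 0 = K)
b(I, j) = -2 + 2*√2*√j (b(I, j) = (-1 + √(j + j))*2 = (-1 + √(2*j))*2 = (-1 + √2*√j)*2 = -2 + 2*√2*√j)
P(o, H) = -29/4 (P(o, H) = 29/(-4) = 29*(-¼) = -29/4)
-819*P(b(-3, 5), 25) = -819*(-29/4) = 23751/4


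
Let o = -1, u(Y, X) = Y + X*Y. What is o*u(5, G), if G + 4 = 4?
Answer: -5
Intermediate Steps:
G = 0 (G = -4 + 4 = 0)
o*u(5, G) = -5*(1 + 0) = -5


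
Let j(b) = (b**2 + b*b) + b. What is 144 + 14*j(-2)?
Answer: 228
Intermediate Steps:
j(b) = b + 2*b**2 (j(b) = (b**2 + b**2) + b = 2*b**2 + b = b + 2*b**2)
144 + 14*j(-2) = 144 + 14*(-2*(1 + 2*(-2))) = 144 + 14*(-2*(1 - 4)) = 144 + 14*(-2*(-3)) = 144 + 14*6 = 144 + 84 = 228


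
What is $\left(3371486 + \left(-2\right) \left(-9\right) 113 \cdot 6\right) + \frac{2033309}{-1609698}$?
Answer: $\frac{5446716992311}{1609698} \approx 3.3837 \cdot 10^{6}$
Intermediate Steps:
$\left(3371486 + \left(-2\right) \left(-9\right) 113 \cdot 6\right) + \frac{2033309}{-1609698} = \left(3371486 + 18 \cdot 113 \cdot 6\right) + 2033309 \left(- \frac{1}{1609698}\right) = \left(3371486 + 2034 \cdot 6\right) - \frac{2033309}{1609698} = \left(3371486 + 12204\right) - \frac{2033309}{1609698} = 3383690 - \frac{2033309}{1609698} = \frac{5446716992311}{1609698}$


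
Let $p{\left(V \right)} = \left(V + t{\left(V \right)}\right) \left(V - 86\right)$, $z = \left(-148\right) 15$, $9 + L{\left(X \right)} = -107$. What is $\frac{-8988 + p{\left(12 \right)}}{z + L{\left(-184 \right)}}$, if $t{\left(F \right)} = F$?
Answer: $\frac{2691}{584} \approx 4.6079$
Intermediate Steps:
$L{\left(X \right)} = -116$ ($L{\left(X \right)} = -9 - 107 = -116$)
$z = -2220$
$p{\left(V \right)} = 2 V \left(-86 + V\right)$ ($p{\left(V \right)} = \left(V + V\right) \left(V - 86\right) = 2 V \left(-86 + V\right)$)
$\frac{-8988 + p{\left(12 \right)}}{z + L{\left(-184 \right)}} = \frac{-8988 + 2 \cdot 12 \left(-86 + 12\right)}{-2220 - 116} = \frac{-8988 + 2 \cdot 12 \left(-74\right)}{-2336} = \left(-8988 - 1776\right) \left(- \frac{1}{2336}\right) = \left(-10764\right) \left(- \frac{1}{2336}\right) = \frac{2691}{584}$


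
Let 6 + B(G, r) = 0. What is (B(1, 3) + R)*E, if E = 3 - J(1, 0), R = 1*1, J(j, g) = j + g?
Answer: -10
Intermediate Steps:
B(G, r) = -6 (B(G, r) = -6 + 0 = -6)
J(j, g) = g + j
R = 1
E = 2 (E = 3 - (0 + 1) = 3 - 1*1 = 3 - 1 = 2)
(B(1, 3) + R)*E = (-6 + 1)*2 = -5*2 = -10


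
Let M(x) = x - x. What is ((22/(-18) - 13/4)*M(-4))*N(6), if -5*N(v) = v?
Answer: 0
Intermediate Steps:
M(x) = 0
N(v) = -v/5
((22/(-18) - 13/4)*M(-4))*N(6) = ((22/(-18) - 13/4)*0)*(-⅕*6) = ((22*(-1/18) - 13*¼)*0)*(-6/5) = ((-11/9 - 13/4)*0)*(-6/5) = -161/36*0*(-6/5) = 0*(-6/5) = 0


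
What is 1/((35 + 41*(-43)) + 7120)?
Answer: 1/5392 ≈ 0.00018546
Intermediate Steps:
1/((35 + 41*(-43)) + 7120) = 1/((35 - 1763) + 7120) = 1/(-1728 + 7120) = 1/5392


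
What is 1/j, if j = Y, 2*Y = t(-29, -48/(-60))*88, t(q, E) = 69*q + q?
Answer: -1/89320 ≈ -1.1196e-5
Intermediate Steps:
t(q, E) = 70*q
Y = -89320 (Y = ((70*(-29))*88)/2 = (-2030*88)/2 = (½)*(-178640) = -89320)
j = -89320
1/j = 1/(-89320) = -1/89320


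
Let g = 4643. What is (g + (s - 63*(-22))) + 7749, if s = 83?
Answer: 13861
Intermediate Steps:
(g + (s - 63*(-22))) + 7749 = (4643 + (83 - 63*(-22))) + 7749 = (4643 + (83 + 1386)) + 7749 = (4643 + 1469) + 7749 = 6112 + 7749 = 13861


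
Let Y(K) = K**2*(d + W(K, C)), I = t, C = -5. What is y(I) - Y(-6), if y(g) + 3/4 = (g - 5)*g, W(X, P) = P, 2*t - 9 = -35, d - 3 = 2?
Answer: 933/4 ≈ 233.25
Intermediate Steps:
d = 5 (d = 3 + 2 = 5)
t = -13 (t = 9/2 + (1/2)*(-35) = 9/2 - 35/2 = -13)
I = -13
y(g) = -3/4 + g*(-5 + g) (y(g) = -3/4 + (g - 5)*g = -3/4 + (-5 + g)*g = -3/4 + g*(-5 + g))
Y(K) = 0 (Y(K) = K**2*(5 - 5) = K**2*0 = 0)
y(I) - Y(-6) = (-3/4 + (-13)**2 - 5*(-13)) - 1*0 = (-3/4 + 169 + 65) + 0 = 933/4 + 0 = 933/4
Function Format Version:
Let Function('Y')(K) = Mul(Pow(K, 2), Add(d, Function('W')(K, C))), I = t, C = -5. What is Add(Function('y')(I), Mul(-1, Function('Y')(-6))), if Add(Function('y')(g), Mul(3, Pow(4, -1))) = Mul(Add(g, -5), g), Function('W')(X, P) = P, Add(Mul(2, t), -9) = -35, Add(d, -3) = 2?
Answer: Rational(933, 4) ≈ 233.25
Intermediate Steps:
d = 5 (d = Add(3, 2) = 5)
t = -13 (t = Add(Rational(9, 2), Mul(Rational(1, 2), -35)) = Add(Rational(9, 2), Rational(-35, 2)) = -13)
I = -13
Function('y')(g) = Add(Rational(-3, 4), Mul(g, Add(-5, g))) (Function('y')(g) = Add(Rational(-3, 4), Mul(Add(g, -5), g)) = Add(Rational(-3, 4), Mul(Add(-5, g), g)) = Add(Rational(-3, 4), Mul(g, Add(-5, g))))
Function('Y')(K) = 0 (Function('Y')(K) = Mul(Pow(K, 2), Add(5, -5)) = Mul(Pow(K, 2), 0) = 0)
Add(Function('y')(I), Mul(-1, Function('Y')(-6))) = Add(Add(Rational(-3, 4), Pow(-13, 2), Mul(-5, -13)), Mul(-1, 0)) = Add(Add(Rational(-3, 4), 169, 65), 0) = Add(Rational(933, 4), 0) = Rational(933, 4)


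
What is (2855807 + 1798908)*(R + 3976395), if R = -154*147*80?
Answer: 10079110398825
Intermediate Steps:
R = -1811040 (R = -22638*80 = -1811040)
(2855807 + 1798908)*(R + 3976395) = (2855807 + 1798908)*(-1811040 + 3976395) = 4654715*2165355 = 10079110398825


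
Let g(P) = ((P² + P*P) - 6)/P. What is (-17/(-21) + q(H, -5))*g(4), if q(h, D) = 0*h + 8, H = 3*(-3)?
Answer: 2405/42 ≈ 57.262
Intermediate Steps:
g(P) = (-6 + 2*P²)/P (g(P) = ((P² + P²) - 6)/P = (2*P² - 6)/P = (-6 + 2*P²)/P)
H = -9
q(h, D) = 8 (q(h, D) = 0 + 8 = 8)
(-17/(-21) + q(H, -5))*g(4) = (-17/(-21) + 8)*(-6/4 + 2*4) = (-17*(-1/21) + 8)*(-6*¼ + 8) = (17/21 + 8)*(-3/2 + 8) = (185/21)*(13/2) = 2405/42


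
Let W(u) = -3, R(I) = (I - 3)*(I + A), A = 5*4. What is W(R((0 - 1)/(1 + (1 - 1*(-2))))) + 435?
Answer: 432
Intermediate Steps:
A = 20
R(I) = (-3 + I)*(20 + I) (R(I) = (I - 3)*(I + 20) = (-3 + I)*(20 + I))
W(R((0 - 1)/(1 + (1 - 1*(-2))))) + 435 = -3 + 435 = 432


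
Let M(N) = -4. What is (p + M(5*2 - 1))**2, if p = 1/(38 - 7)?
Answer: 15129/961 ≈ 15.743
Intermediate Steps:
p = 1/31 ≈ 0.032258
(p + M(5*2 - 1))**2 = (1/31 - 4)**2 = (-123/31)**2 = 15129/961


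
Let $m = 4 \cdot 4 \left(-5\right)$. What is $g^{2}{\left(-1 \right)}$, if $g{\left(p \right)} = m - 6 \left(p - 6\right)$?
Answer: $1444$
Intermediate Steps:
$m = -80$ ($m = 16 \left(-5\right) = -80$)
$g{\left(p \right)} = -44 - 6 p$ ($g{\left(p \right)} = -80 - 6 \left(p - 6\right) = -80 - 6 \left(-6 + p\right) = -80 - \left(-36 + 6 p\right) = -44 - 6 p$)
$g^{2}{\left(-1 \right)} = \left(-44 - -6\right)^{2} = \left(-44 + 6\right)^{2} = \left(-38\right)^{2} = 1444$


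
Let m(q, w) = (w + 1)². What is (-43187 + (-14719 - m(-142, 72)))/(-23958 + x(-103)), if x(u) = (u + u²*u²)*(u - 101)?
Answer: 12647/4592076534 ≈ 2.7541e-6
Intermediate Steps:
m(q, w) = (1 + w)²
x(u) = (-101 + u)*(u + u⁴) (x(u) = (u + u⁴)*(-101 + u) = (-101 + u)*(u + u⁴))
(-43187 + (-14719 - m(-142, 72)))/(-23958 + x(-103)) = (-43187 + (-14719 - (1 + 72)²))/(-23958 - 103*(-101 - 103 + (-103)⁴ - 101*(-103)³)) = (-43187 + (-14719 - 1*73²))/(-23958 - 103*(-101 - 103 + 112550881 - 101*(-1092727))) = (-43187 + (-14719 - 1*5329))/(-23958 - 103*(-101 - 103 + 112550881 + 110365427)) = (-43187 + (-14719 - 5329))/(-23958 - 103*222916104) = (-43187 - 20048)/(-23958 - 22960358712) = -63235/(-22960382670) = -63235*(-1/22960382670) = 12647/4592076534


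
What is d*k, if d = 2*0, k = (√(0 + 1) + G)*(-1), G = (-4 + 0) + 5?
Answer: 0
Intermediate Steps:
G = 1 (G = -4 + 5 = 1)
k = -2 (k = (√(0 + 1) + 1)*(-1) = (√1 + 1)*(-1) = (1 + 1)*(-1) = 2*(-1) = -2)
d = 0
d*k = 0*(-2) = 0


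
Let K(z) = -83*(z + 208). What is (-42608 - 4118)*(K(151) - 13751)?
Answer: 2034823848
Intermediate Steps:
K(z) = -17264 - 83*z (K(z) = -83*(208 + z) = -17264 - 83*z)
(-42608 - 4118)*(K(151) - 13751) = (-42608 - 4118)*((-17264 - 83*151) - 13751) = -46726*((-17264 - 12533) - 13751) = -46726*(-29797 - 13751) = -46726*(-43548) = 2034823848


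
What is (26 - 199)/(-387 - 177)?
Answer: 173/564 ≈ 0.30674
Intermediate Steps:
(26 - 199)/(-387 - 177) = -173/(-564) = -173*(-1/564) = 173/564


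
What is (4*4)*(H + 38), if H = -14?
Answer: 384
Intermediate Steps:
(4*4)*(H + 38) = (4*4)*(-14 + 38) = 16*24 = 384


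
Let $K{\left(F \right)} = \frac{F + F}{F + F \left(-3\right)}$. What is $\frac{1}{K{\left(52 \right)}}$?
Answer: $-1$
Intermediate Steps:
$K{\left(F \right)} = -1$ ($K{\left(F \right)} = \frac{2 F}{F - 3 F} = \frac{2 F}{\left(-2\right) F} = 2 F \left(- \frac{1}{2 F}\right) = -1$)
$\frac{1}{K{\left(52 \right)}} = \frac{1}{-1} = -1$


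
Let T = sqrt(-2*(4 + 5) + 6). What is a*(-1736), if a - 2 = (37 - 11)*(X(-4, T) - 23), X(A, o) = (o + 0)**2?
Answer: 1576288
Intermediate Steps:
T = 2*I*sqrt(3) (T = sqrt(-2*9 + 6) = sqrt(-18 + 6) = sqrt(-12) = 2*I*sqrt(3) ≈ 3.4641*I)
X(A, o) = o**2
a = -908 (a = 2 + (37 - 11)*((2*I*sqrt(3))**2 - 23) = 2 + 26*(-12 - 23) = 2 + 26*(-35) = 2 - 910 = -908)
a*(-1736) = -908*(-1736) = 1576288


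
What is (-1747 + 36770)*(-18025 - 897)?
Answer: -662705206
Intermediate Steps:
(-1747 + 36770)*(-18025 - 897) = 35023*(-18922) = -662705206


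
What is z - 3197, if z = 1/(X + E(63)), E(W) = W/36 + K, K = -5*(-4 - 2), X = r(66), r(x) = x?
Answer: -1250023/391 ≈ -3197.0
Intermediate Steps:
X = 66
K = 30 (K = -5*(-6) = 30)
E(W) = 30 + W/36 (E(W) = W/36 + 30 = 30 + W/36)
z = 4/391 (z = 1/(66 + (30 + (1/36)*63)) = 1/(66 + (30 + 7/4)) = 1/(66 + 127/4) = 1/(391/4) = 4/391 ≈ 0.010230)
z - 3197 = 4/391 - 3197 = -1250023/391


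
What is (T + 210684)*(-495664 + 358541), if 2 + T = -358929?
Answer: 20328073381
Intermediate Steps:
T = -358931 (T = -2 - 358929 = -358931)
(T + 210684)*(-495664 + 358541) = (-358931 + 210684)*(-495664 + 358541) = -148247*(-137123) = 20328073381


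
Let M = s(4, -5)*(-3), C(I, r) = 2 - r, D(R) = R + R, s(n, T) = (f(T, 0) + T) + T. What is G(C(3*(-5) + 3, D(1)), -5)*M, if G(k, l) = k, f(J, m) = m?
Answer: 0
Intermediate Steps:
s(n, T) = 2*T (s(n, T) = (0 + T) + T = T + T = 2*T)
D(R) = 2*R
M = 30 (M = (2*(-5))*(-3) = -10*(-3) = 30)
G(C(3*(-5) + 3, D(1)), -5)*M = (2 - 2)*30 = 0*30 = 0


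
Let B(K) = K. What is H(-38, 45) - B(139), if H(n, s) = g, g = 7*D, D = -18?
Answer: -265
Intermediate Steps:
g = -126 (g = 7*(-18) = -126)
H(n, s) = -126
H(-38, 45) - B(139) = -126 - 1*139 = -126 - 139 = -265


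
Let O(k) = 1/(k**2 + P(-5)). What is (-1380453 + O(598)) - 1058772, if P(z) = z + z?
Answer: -872252224649/357594 ≈ -2.4392e+6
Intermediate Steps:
P(z) = 2*z
O(k) = 1/(-10 + k**2) (O(k) = 1/(k**2 + 2*(-5)) = 1/(k**2 - 10) = 1/(-10 + k**2))
(-1380453 + O(598)) - 1058772 = (-1380453 + 1/(-10 + 598**2)) - 1058772 = (-1380453 + 1/(-10 + 357604)) - 1058772 = (-1380453 + 1/357594) - 1058772 = -493641710081/357594 - 1058772 = -872252224649/357594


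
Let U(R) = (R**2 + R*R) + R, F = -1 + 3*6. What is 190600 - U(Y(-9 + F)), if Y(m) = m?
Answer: 190464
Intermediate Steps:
F = 17 (F = -1 + 18 = 17)
U(R) = R + 2*R**2 (U(R) = (R**2 + R**2) + R = 2*R**2 + R = R + 2*R**2)
190600 - U(Y(-9 + F)) = 190600 - (-9 + 17)*(1 + 2*(-9 + 17)) = 190600 - 8*(1 + 2*8) = 190600 - 8*(1 + 16) = 190600 - 8*17 = 190600 - 1*136 = 190600 - 136 = 190464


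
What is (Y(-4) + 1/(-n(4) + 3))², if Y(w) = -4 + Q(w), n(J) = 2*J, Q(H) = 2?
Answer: 121/25 ≈ 4.8400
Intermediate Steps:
Y(w) = -2 (Y(w) = -4 + 2 = -2)
(Y(-4) + 1/(-n(4) + 3))² = (-2 + 1/(-2*4 + 3))² = (-2 + 1/(-1*8 + 3))² = (-2 + 1/(-8 + 3))² = (-2 + 1/(-5))² = (-2 - ⅕)² = (-11/5)² = 121/25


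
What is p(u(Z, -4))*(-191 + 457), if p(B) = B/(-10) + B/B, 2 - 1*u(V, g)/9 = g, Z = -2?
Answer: -5852/5 ≈ -1170.4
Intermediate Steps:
u(V, g) = 18 - 9*g
p(B) = 1 - B/10 (p(B) = B*(-⅒) + 1 = -B/10 + 1 = 1 - B/10)
p(u(Z, -4))*(-191 + 457) = (1 - (18 - 9*(-4))/10)*(-191 + 457) = (1 - (18 + 36)/10)*266 = (1 - ⅒*54)*266 = (1 - 27/5)*266 = -22/5*266 = -5852/5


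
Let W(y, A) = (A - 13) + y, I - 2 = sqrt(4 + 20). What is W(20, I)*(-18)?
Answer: -162 - 36*sqrt(6) ≈ -250.18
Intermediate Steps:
I = 2 + 2*sqrt(6) (I = 2 + sqrt(4 + 20) = 2 + sqrt(24) = 2 + 2*sqrt(6) ≈ 6.8990)
W(y, A) = -13 + A + y (W(y, A) = (-13 + A) + y = -13 + A + y)
W(20, I)*(-18) = (-13 + (2 + 2*sqrt(6)) + 20)*(-18) = (9 + 2*sqrt(6))*(-18) = -162 - 36*sqrt(6)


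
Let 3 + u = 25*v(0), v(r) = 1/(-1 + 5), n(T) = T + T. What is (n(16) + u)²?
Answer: 19881/16 ≈ 1242.6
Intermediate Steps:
n(T) = 2*T
v(r) = ¼ (v(r) = 1/4 = ¼)
u = 13/4 (u = -3 + 25*(¼) = -3 + 25/4 = 13/4 ≈ 3.2500)
(n(16) + u)² = (2*16 + 13/4)² = (32 + 13/4)² = (141/4)² = 19881/16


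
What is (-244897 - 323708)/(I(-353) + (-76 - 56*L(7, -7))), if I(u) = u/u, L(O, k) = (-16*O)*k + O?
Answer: 568605/44371 ≈ 12.815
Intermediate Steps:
L(O, k) = O - 16*O*k (L(O, k) = -16*O*k + O = O - 16*O*k)
I(u) = 1
(-244897 - 323708)/(I(-353) + (-76 - 56*L(7, -7))) = (-244897 - 323708)/(1 + (-76 - 392*(1 - 16*(-7)))) = -568605/(1 + (-76 - 392*(1 + 112))) = -568605/(1 + (-76 - 392*113)) = -568605/(1 + (-76 - 56*791)) = -568605/(1 + (-76 - 44296)) = -568605/(1 - 44372) = -568605/(-44371) = -568605*(-1/44371) = 568605/44371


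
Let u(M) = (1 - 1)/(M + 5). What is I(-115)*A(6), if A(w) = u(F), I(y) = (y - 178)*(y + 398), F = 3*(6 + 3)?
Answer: 0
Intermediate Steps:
F = 27 (F = 3*9 = 27)
I(y) = (-178 + y)*(398 + y)
u(M) = 0 (u(M) = 0/(5 + M) = 0)
A(w) = 0
I(-115)*A(6) = (-70844 + (-115)² + 220*(-115))*0 = (-70844 + 13225 - 25300)*0 = -82919*0 = 0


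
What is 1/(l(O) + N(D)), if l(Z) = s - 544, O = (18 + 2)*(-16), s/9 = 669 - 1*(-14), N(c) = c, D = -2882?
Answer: 1/2721 ≈ 0.00036751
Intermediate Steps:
s = 6147 (s = 9*(669 - 1*(-14)) = 9*(669 + 14) = 9*683 = 6147)
O = -320 (O = 20*(-16) = -320)
l(Z) = 5603 (l(Z) = 6147 - 544 = 5603)
1/(l(O) + N(D)) = 1/(5603 - 2882) = 1/2721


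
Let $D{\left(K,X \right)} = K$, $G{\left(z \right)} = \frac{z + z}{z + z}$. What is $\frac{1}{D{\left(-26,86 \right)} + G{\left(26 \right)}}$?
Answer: $- \frac{1}{25} \approx -0.04$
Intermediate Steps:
$G{\left(z \right)} = 1$ ($G{\left(z \right)} = \frac{2 z}{2 z} = 2 z \frac{1}{2 z} = 1$)
$\frac{1}{D{\left(-26,86 \right)} + G{\left(26 \right)}} = \frac{1}{-26 + 1} = \frac{1}{-25} = - \frac{1}{25}$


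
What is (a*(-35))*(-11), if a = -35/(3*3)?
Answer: -13475/9 ≈ -1497.2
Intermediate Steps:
a = -35/9 ≈ -3.8889
(a*(-35))*(-11) = -35/9*(-35)*(-11) = (1225/9)*(-11) = -13475/9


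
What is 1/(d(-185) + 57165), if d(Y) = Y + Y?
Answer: 1/56795 ≈ 1.7607e-5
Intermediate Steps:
d(Y) = 2*Y
1/(d(-185) + 57165) = 1/(2*(-185) + 57165) = 1/(-370 + 57165) = 1/56795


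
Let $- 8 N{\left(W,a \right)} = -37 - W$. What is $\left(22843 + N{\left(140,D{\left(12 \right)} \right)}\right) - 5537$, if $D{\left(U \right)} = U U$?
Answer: $\frac{138625}{8} \approx 17328.0$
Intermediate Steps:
$D{\left(U \right)} = U^{2}$
$N{\left(W,a \right)} = \frac{37}{8} + \frac{W}{8}$ ($N{\left(W,a \right)} = - \frac{-37 - W}{8} = \frac{37}{8} + \frac{W}{8}$)
$\left(22843 + N{\left(140,D{\left(12 \right)} \right)}\right) - 5537 = \left(22843 + \left(\frac{37}{8} + \frac{1}{8} \cdot 140\right)\right) - 5537 = \left(22843 + \left(\frac{37}{8} + \frac{35}{2}\right)\right) - 5537 = \left(22843 + \frac{177}{8}\right) - 5537 = \frac{182921}{8} - 5537 = \frac{138625}{8}$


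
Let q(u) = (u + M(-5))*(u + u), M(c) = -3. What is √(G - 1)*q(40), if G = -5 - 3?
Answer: 8880*I ≈ 8880.0*I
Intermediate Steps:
G = -8
q(u) = 2*u*(-3 + u) (q(u) = (u - 3)*(u + u) = (-3 + u)*(2*u) = 2*u*(-3 + u))
√(G - 1)*q(40) = √(-8 - 1)*(2*40*(-3 + 40)) = √(-9)*(2*40*37) = (3*I)*2960 = 8880*I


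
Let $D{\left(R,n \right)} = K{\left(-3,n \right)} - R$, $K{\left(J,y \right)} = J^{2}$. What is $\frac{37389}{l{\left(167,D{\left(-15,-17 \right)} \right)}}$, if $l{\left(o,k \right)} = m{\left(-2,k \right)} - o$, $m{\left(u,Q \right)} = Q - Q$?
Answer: $- \frac{37389}{167} \approx -223.89$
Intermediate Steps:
$D{\left(R,n \right)} = 9 - R$ ($D{\left(R,n \right)} = \left(-3\right)^{2} - R = 9 - R$)
$m{\left(u,Q \right)} = 0$
$l{\left(o,k \right)} = - o$ ($l{\left(o,k \right)} = 0 - o = - o$)
$\frac{37389}{l{\left(167,D{\left(-15,-17 \right)} \right)}} = \frac{37389}{\left(-1\right) 167} = \frac{37389}{-167} = 37389 \left(- \frac{1}{167}\right) = - \frac{37389}{167}$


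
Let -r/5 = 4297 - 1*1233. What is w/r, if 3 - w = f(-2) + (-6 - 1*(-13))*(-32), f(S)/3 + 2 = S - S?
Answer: -233/15320 ≈ -0.015209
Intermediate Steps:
f(S) = -6 (f(S) = -6 + 3*(S - S) = -6 + 3*0 = -6 + 0 = -6)
w = 233 (w = 3 - (-6 + (-6 - 1*(-13))*(-32)) = 3 - (-6 + (-6 + 13)*(-32)) = 3 - (-6 + 7*(-32)) = 3 - (-6 - 224) = 3 - 1*(-230) = 3 + 230 = 233)
r = -15320 (r = -5*(4297 - 1*1233) = -5*(4297 - 1233) = -5*3064 = -15320)
w/r = 233/(-15320) = 233*(-1/15320) = -233/15320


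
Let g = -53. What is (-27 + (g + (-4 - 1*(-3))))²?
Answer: 6561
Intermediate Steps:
(-27 + (g + (-4 - 1*(-3))))² = (-27 + (-53 + (-4 - 1*(-3))))² = (-27 + (-53 + (-4 + 3)))² = (-27 + (-53 - 1))² = (-27 - 54)² = (-81)² = 6561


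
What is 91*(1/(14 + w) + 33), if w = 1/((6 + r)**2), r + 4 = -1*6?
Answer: 677131/225 ≈ 3009.5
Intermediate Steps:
r = -10 (r = -4 - 1*6 = -4 - 6 = -10)
w = 1/16 (w = 1/((6 - 10)**2) = 1/((-4)**2) = 1/16 ≈ 0.062500)
91*(1/(14 + w) + 33) = 91*(1/(14 + 1/16) + 33) = 91*(1/(225/16) + 33) = 91*(16/225 + 33) = 91*(7441/225) = 677131/225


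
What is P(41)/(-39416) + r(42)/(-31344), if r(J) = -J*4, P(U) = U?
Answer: 111183/25738648 ≈ 0.0043197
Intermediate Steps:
r(J) = -4*J
P(41)/(-39416) + r(42)/(-31344) = 41/(-39416) - 4*42/(-31344) = 41*(-1/39416) - 168*(-1/31344) = -41/39416 + 7/1306 = 111183/25738648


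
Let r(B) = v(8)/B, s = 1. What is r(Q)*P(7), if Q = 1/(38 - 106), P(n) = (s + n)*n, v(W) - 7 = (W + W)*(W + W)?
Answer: -1001504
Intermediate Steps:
v(W) = 7 + 4*W² (v(W) = 7 + (W + W)*(W + W) = 7 + (2*W)*(2*W) = 7 + 4*W²)
P(n) = n*(1 + n) (P(n) = (1 + n)*n = n*(1 + n))
Q = -1/68 (Q = 1/(-68) = -1/68 ≈ -0.014706)
r(B) = 263/B (r(B) = (7 + 4*8²)/B = (7 + 4*64)/B = (7 + 256)/B = 263/B)
r(Q)*P(7) = (263/(-1/68))*(7*(1 + 7)) = (263*(-68))*(7*8) = -17884*56 = -1001504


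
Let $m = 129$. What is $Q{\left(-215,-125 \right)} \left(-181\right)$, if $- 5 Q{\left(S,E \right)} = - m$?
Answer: $- \frac{23349}{5} \approx -4669.8$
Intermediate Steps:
$Q{\left(S,E \right)} = \frac{129}{5}$ ($Q{\left(S,E \right)} = - \frac{\left(-1\right) 129}{5} = \left(- \frac{1}{5}\right) \left(-129\right) = \frac{129}{5}$)
$Q{\left(-215,-125 \right)} \left(-181\right) = \frac{129}{5} \left(-181\right) = - \frac{23349}{5}$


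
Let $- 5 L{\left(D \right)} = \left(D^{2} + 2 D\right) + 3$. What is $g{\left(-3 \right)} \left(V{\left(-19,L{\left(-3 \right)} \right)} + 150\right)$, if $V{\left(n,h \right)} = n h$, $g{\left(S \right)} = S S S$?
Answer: $- \frac{23328}{5} \approx -4665.6$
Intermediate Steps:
$g{\left(S \right)} = S^{3}$ ($g{\left(S \right)} = S^{2} S = S^{3}$)
$L{\left(D \right)} = - \frac{3}{5} - \frac{2 D}{5} - \frac{D^{2}}{5}$ ($L{\left(D \right)} = - \frac{\left(D^{2} + 2 D\right) + 3}{5} = - \frac{3 + D^{2} + 2 D}{5} = - \frac{3}{5} - \frac{2 D}{5} - \frac{D^{2}}{5}$)
$V{\left(n,h \right)} = h n$
$g{\left(-3 \right)} \left(V{\left(-19,L{\left(-3 \right)} \right)} + 150\right) = \left(-3\right)^{3} \left(\left(- \frac{3}{5} - - \frac{6}{5} - \frac{\left(-3\right)^{2}}{5}\right) \left(-19\right) + 150\right) = - 27 \left(\left(- \frac{3}{5} + \frac{6}{5} - \frac{9}{5}\right) \left(-19\right) + 150\right) = - 27 \left(\left(- \frac{6}{5}\right) \left(-19\right) + 150\right) = - 27 \left(\frac{114}{5} + 150\right) = \left(-27\right) \frac{864}{5} = - \frac{23328}{5}$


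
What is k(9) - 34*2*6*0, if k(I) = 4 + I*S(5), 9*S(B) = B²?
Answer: 29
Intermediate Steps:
S(B) = B²/9
k(I) = 4 + 25*I/9 (k(I) = 4 + I*((⅑)*5²) = 4 + I*((⅑)*25) = 4 + I*(25/9) = 4 + 25*I/9)
k(9) - 34*2*6*0 = (4 + (25/9)*9) - 34*2*6*0 = (4 + 25) - 408*0 = 29 - 34*0 = 29 + 0 = 29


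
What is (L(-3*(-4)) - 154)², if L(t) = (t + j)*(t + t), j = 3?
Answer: 42436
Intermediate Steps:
L(t) = 2*t*(3 + t) (L(t) = (t + 3)*(t + t) = (3 + t)*(2*t) = 2*t*(3 + t))
(L(-3*(-4)) - 154)² = (2*(-3*(-4))*(3 - 3*(-4)) - 154)² = (2*12*(3 + 12) - 154)² = (2*12*15 - 154)² = (360 - 154)² = 206² = 42436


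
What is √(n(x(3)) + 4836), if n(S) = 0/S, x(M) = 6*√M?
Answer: 2*√1209 ≈ 69.541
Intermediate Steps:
n(S) = 0
√(n(x(3)) + 4836) = √(0 + 4836) = √4836 = 2*√1209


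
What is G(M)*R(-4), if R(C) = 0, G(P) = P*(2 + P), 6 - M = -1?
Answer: 0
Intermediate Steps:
M = 7 (M = 6 - 1*(-1) = 6 + 1 = 7)
G(M)*R(-4) = (7*(2 + 7))*0 = (7*9)*0 = 63*0 = 0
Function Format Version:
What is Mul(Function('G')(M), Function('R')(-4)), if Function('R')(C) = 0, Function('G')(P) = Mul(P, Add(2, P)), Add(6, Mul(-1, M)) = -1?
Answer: 0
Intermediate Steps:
M = 7 (M = Add(6, Mul(-1, -1)) = Add(6, 1) = 7)
Mul(Function('G')(M), Function('R')(-4)) = Mul(Mul(7, Add(2, 7)), 0) = Mul(Mul(7, 9), 0) = Mul(63, 0) = 0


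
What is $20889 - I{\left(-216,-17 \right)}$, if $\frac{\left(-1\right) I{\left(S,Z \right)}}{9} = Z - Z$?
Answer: $20889$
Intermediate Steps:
$I{\left(S,Z \right)} = 0$ ($I{\left(S,Z \right)} = - 9 \left(Z - Z\right) = \left(-9\right) 0 = 0$)
$20889 - I{\left(-216,-17 \right)} = 20889 - 0 = 20889 + 0 = 20889$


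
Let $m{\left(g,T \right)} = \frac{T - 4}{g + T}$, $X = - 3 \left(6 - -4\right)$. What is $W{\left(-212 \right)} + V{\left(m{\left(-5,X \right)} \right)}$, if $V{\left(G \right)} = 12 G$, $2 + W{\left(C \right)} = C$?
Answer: $- \frac{7082}{35} \approx -202.34$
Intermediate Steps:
$W{\left(C \right)} = -2 + C$
$X = -30$ ($X = - 3 \left(6 + 4\right) = \left(-3\right) 10 = -30$)
$m{\left(g,T \right)} = \frac{-4 + T}{T + g}$
$W{\left(-212 \right)} + V{\left(m{\left(-5,X \right)} \right)} = \left(-2 - 212\right) + 12 \frac{-4 - 30}{-30 - 5} = -214 + 12 \frac{1}{-35} \left(-34\right) = -214 + 12 \left(\left(- \frac{1}{35}\right) \left(-34\right)\right) = -214 + 12 \cdot \frac{34}{35} = -214 + \frac{408}{35} = - \frac{7082}{35}$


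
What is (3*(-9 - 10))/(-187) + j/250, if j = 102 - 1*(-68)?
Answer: 4604/4675 ≈ 0.98481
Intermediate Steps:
j = 170 (j = 102 + 68 = 170)
(3*(-9 - 10))/(-187) + j/250 = (3*(-9 - 10))/(-187) + 170/250 = (3*(-19))*(-1/187) + 170*(1/250) = -57*(-1/187) + 17/25 = 57/187 + 17/25 = 4604/4675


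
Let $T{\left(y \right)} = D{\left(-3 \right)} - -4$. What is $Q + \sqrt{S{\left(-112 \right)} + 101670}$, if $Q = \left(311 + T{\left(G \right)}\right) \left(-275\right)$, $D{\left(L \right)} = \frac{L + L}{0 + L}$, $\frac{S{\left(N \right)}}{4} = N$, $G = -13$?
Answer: $-87175 + \sqrt{101222} \approx -86857.0$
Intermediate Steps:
$S{\left(N \right)} = 4 N$
$D{\left(L \right)} = 2$ ($D{\left(L \right)} = \frac{2 L}{L} = 2$)
$T{\left(y \right)} = 6$ ($T{\left(y \right)} = 2 - -4 = 2 + 4 = 6$)
$Q = -87175$ ($Q = \left(311 + 6\right) \left(-275\right) = 317 \left(-275\right) = -87175$)
$Q + \sqrt{S{\left(-112 \right)} + 101670} = -87175 + \sqrt{4 \left(-112\right) + 101670} = -87175 + \sqrt{-448 + 101670} = -87175 + \sqrt{101222}$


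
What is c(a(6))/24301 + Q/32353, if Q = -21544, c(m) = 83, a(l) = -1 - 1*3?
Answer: -520855445/786210253 ≈ -0.66249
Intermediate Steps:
a(l) = -4 (a(l) = -1 - 3 = -4)
c(a(6))/24301 + Q/32353 = 83/24301 - 21544/32353 = -520855445/786210253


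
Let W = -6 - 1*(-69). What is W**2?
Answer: 3969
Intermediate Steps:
W = 63 (W = -6 + 69 = 63)
W**2 = 63**2 = 3969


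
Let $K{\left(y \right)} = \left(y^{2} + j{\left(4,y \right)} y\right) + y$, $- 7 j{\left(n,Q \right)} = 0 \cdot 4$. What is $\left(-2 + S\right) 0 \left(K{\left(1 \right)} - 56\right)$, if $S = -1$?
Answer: $0$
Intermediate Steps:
$j{\left(n,Q \right)} = 0$ ($j{\left(n,Q \right)} = - \frac{0 \cdot 4}{7} = \left(- \frac{1}{7}\right) 0 = 0$)
$K{\left(y \right)} = y + y^{2}$ ($K{\left(y \right)} = \left(y^{2} + 0 y\right) + y = \left(y^{2} + 0\right) + y = y^{2} + y = y + y^{2}$)
$\left(-2 + S\right) 0 \left(K{\left(1 \right)} - 56\right) = \left(-2 - 1\right) 0 \left(1 \left(1 + 1\right) - 56\right) = \left(-3\right) 0 \left(1 \cdot 2 - 56\right) = 0 \left(2 - 56\right) = 0 \left(-54\right) = 0$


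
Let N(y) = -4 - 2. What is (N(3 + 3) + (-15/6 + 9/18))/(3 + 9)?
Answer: -⅔ ≈ -0.66667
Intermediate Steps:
N(y) = -6
(N(3 + 3) + (-15/6 + 9/18))/(3 + 9) = (-6 + (-15/6 + 9/18))/(3 + 9) = (-6 + (-15*⅙ + 9*(1/18)))/12 = (-6 + (-5/2 + ½))*(1/12) = (-6 - 2)*(1/12) = -8*1/12 = -⅔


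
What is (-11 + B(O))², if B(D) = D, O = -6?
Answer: 289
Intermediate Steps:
(-11 + B(O))² = (-11 - 6)² = (-17)² = 289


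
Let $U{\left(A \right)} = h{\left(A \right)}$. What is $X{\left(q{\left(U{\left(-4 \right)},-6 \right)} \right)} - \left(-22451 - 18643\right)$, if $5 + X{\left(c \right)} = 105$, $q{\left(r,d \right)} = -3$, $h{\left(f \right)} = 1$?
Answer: $41194$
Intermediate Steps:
$U{\left(A \right)} = 1$
$X{\left(c \right)} = 100$ ($X{\left(c \right)} = -5 + 105 = 100$)
$X{\left(q{\left(U{\left(-4 \right)},-6 \right)} \right)} - \left(-22451 - 18643\right) = 100 - \left(-22451 - 18643\right) = 100 - -41094 = 100 + 41094 = 41194$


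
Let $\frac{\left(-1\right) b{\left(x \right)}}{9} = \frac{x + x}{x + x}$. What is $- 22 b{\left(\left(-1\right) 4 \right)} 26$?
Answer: $5148$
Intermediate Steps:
$b{\left(x \right)} = -9$ ($b{\left(x \right)} = - 9 \frac{x + x}{x + x} = - 9 \frac{2 x}{2 x} = - 9 \cdot 2 x \frac{1}{2 x} = \left(-9\right) 1 = -9$)
$- 22 b{\left(\left(-1\right) 4 \right)} 26 = \left(-22\right) \left(-9\right) 26 = 198 \cdot 26 = 5148$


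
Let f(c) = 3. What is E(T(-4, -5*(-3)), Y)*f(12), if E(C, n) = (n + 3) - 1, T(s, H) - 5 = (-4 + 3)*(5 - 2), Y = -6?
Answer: -12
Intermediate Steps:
T(s, H) = 2 (T(s, H) = 5 + (-4 + 3)*(5 - 2) = 5 - 1*3 = 5 - 3 = 2)
E(C, n) = 2 + n (E(C, n) = (3 + n) - 1 = 2 + n)
E(T(-4, -5*(-3)), Y)*f(12) = (2 - 6)*3 = -4*3 = -12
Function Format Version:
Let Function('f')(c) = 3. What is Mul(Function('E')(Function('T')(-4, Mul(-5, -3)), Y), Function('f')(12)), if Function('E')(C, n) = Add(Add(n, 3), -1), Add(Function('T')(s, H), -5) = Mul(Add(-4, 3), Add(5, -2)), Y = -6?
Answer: -12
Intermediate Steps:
Function('T')(s, H) = 2 (Function('T')(s, H) = Add(5, Mul(Add(-4, 3), Add(5, -2))) = Add(5, Mul(-1, 3)) = Add(5, -3) = 2)
Function('E')(C, n) = Add(2, n) (Function('E')(C, n) = Add(Add(3, n), -1) = Add(2, n))
Mul(Function('E')(Function('T')(-4, Mul(-5, -3)), Y), Function('f')(12)) = Mul(Add(2, -6), 3) = Mul(-4, 3) = -12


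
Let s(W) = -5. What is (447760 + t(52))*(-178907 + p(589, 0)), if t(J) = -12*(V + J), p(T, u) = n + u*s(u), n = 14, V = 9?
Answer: -79970180004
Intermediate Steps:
p(T, u) = 14 - 5*u (p(T, u) = 14 + u*(-5) = 14 - 5*u)
t(J) = -108 - 12*J (t(J) = -12*(9 + J) = -108 - 12*J)
(447760 + t(52))*(-178907 + p(589, 0)) = (447760 + (-108 - 12*52))*(-178907 + (14 - 5*0)) = (447760 + (-108 - 624))*(-178907 + (14 + 0)) = (447760 - 732)*(-178907 + 14) = 447028*(-178893) = -79970180004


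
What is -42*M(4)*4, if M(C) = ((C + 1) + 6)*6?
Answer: -11088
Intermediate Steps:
M(C) = 42 + 6*C (M(C) = ((1 + C) + 6)*6 = (7 + C)*6 = 42 + 6*C)
-42*M(4)*4 = -42*(42 + 6*4)*4 = -42*(42 + 24)*4 = -42*66*4 = -2772*4 = -11088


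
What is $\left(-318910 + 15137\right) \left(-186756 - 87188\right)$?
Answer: $83216790712$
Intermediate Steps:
$\left(-318910 + 15137\right) \left(-186756 - 87188\right) = \left(-303773\right) \left(-273944\right) = 83216790712$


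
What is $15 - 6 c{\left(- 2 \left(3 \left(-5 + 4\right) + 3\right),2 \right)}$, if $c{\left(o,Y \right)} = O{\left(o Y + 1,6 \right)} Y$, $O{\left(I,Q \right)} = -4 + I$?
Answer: $51$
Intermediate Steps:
$c{\left(o,Y \right)} = Y \left(-3 + Y o\right)$ ($c{\left(o,Y \right)} = \left(-4 + \left(o Y + 1\right)\right) Y = \left(-4 + \left(Y o + 1\right)\right) Y = \left(-4 + \left(1 + Y o\right)\right) Y = \left(-3 + Y o\right) Y = Y \left(-3 + Y o\right)$)
$15 - 6 c{\left(- 2 \left(3 \left(-5 + 4\right) + 3\right),2 \right)} = 15 - 6 \cdot 2 \left(-3 + 2 \left(- 2 \left(3 \left(-5 + 4\right) + 3\right)\right)\right) = 15 - 6 \cdot 2 \left(-3 + 2 \left(- 2 \left(3 \left(-1\right) + 3\right)\right)\right) = 15 - 6 \cdot 2 \left(-3 + 2 \left(- 2 \left(-3 + 3\right)\right)\right) = 15 - 6 \cdot 2 \left(-3 + 2 \left(\left(-2\right) 0\right)\right) = 15 - 6 \cdot 2 \left(-3 + 2 \cdot 0\right) = 15 - 6 \cdot 2 \left(-3 + 0\right) = 15 - 6 \cdot 2 \left(-3\right) = 15 - -36 = 15 + 36 = 51$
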